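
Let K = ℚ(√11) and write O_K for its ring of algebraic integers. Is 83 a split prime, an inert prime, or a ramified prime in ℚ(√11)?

d = 11 ≡ 3 (mod 4), so O_K = ℤ[√11] and disc(K) = 4d = 44.
disc(K) = 44 is not divisible by 83; 83 is unramified.
Legendre symbol by Euler's criterion: (11/83) ≡ 11^41 ≡ 1 (mod 83), i.e. (11/83) = 1.
(11/83) = 1, so 83 splits.

splits completely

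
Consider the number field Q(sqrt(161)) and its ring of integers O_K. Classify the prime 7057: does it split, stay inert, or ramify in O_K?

161 mod 4 = 1, hence disc K = 161 and O_K = ℤ[(1+√161)/2].
disc(K) = 161 is not divisible by 7057; 7057 is unramified.
Legendre symbol by Euler's criterion: (161/7057) ≡ 161^3528 ≡ 7056 (mod 7057), i.e. (161/7057) = -1.
d is a non-residue mod p, hence 7057 remains inert in O_K.

remains prime (inert)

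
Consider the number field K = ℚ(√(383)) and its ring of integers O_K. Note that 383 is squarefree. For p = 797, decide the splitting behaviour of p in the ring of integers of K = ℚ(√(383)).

797 splits in O_K

383 mod 4 = 3, hence disc K = 4·383 = 1532 and O_K = ℤ[√383].
disc(K) = 1532 is not divisible by 797; 797 is unramified.
Compute (383/797) via Euler: 383^((797-1)/2) mod 797 = 1, so (383/797) = 1.
Legendre symbol 1 ⇒ 797 is split.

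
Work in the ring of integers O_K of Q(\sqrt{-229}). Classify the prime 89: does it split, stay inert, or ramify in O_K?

Since -229 ≢ 1 mod 4, the ring of integers is ℤ[√-229] with discriminant 4·(-229) = -916.
89 ∤ -916, so 89 is unramified.
(-229/89) = 38^44 mod 89 = 88, giving Legendre symbol -1.
d is a non-residue mod p, hence 89 remains inert in O_K.

p is inert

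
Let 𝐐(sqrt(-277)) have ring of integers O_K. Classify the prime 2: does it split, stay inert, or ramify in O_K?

Since -277 ≢ 1 mod 4, the ring of integers is ℤ[√-277] with discriminant 4·(-277) = -1108.
2 divides disc(K) = -1108, so 2 ramifies.

ramifies in O_K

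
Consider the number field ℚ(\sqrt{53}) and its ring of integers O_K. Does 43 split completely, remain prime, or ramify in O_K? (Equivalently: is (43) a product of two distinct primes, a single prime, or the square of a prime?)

53 mod 4 = 1, hence disc K = 53 and O_K = ℤ[(1+√53)/2].
disc(K) = 53 is not divisible by 43; 43 is unramified.
Legendre symbol by Euler's criterion: (53/43) ≡ 53^21 ≡ 1 (mod 43), i.e. (53/43) = 1.
d is a quadratic residue mod p, hence 43 splits in O_K.

split — (43) = 𝔭₁𝔭₂ with 𝔭₁ ≠ 𝔭₂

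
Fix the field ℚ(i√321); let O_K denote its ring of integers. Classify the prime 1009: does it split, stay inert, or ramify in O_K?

d = -321 ≡ 3 (mod 4), so O_K = ℤ[√-321] and disc(K) = 4d = -1284.
1009 ∤ -1284, so 1009 is unramified.
Euler's criterion: (-321)^504 mod 1009 = 1008. Thus (-321|1009) = -1.
(-321/1009) = -1, so 1009 is inert.

p is inert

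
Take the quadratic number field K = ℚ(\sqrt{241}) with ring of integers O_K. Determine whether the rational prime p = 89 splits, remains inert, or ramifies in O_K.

241 mod 4 = 1, hence disc K = 241 and O_K = ℤ[(1+√241)/2].
disc(K) = 241 is not divisible by 89; 89 is unramified.
(241/89) = 63^44 mod 89 = 88, giving Legendre symbol -1.
Legendre symbol -1 ⇒ 89 is inert.

89 remains inert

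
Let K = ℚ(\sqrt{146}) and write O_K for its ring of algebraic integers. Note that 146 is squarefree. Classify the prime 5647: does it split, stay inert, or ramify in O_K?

d = 146 ≡ 2 (mod 4), so O_K = ℤ[√146] and disc(K) = 4d = 584.
Since gcd(5647, 584) = 1 the prime 5647 does not ramify.
Compute (146/5647) via Euler: 146^((5647-1)/2) mod 5647 = 5646, so (146/5647) = -1.
(146/5647) = -1, so 5647 is inert.

inert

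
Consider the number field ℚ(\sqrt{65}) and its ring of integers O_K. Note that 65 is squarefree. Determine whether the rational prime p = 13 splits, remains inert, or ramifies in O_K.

13 is ramified

d = 65 ≡ 1 (mod 4), so O_K = ℤ[(1+√65)/2] and disc(K) = d = 65.
disc(K) = 65 = 13·5, so p = 13 is ramified.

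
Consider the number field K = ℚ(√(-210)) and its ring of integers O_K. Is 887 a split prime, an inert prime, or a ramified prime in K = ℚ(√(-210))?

split

-210 mod 4 = 2, hence disc K = 4·(-210) = -840 and O_K = ℤ[√-210].
Since gcd(887, -840) = 1 the prime 887 does not ramify.
(-210/887) = 677^443 mod 887 = 1, giving Legendre symbol 1.
(-210/887) = 1, so 887 splits.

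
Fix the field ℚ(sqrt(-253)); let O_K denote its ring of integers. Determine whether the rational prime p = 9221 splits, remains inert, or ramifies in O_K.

d = -253 ≡ 3 (mod 4), so O_K = ℤ[√-253] and disc(K) = 4d = -1012.
9221 ∤ -1012, so 9221 is unramified.
(-253/9221) = 8968^4610 mod 9221 = 9220, giving Legendre symbol -1.
d is a non-residue mod p, hence 9221 remains inert in O_K.

remains prime (inert)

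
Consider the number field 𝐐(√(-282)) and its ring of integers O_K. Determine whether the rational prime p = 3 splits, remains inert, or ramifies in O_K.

ramified

d = -282 ≡ 2 (mod 4), so O_K = ℤ[√-282] and disc(K) = 4d = -1128.
disc(K) = -1128 = 3·(-376), so p = 3 is ramified.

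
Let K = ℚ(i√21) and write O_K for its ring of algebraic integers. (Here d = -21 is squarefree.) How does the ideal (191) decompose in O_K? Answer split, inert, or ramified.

split — (191) = 𝔭₁𝔭₂ with 𝔭₁ ≠ 𝔭₂

Since -21 ≢ 1 mod 4, the ring of integers is ℤ[√-21] with discriminant 4·(-21) = -84.
Since gcd(191, -84) = 1 the prime 191 does not ramify.
Compute (-21/191) via Euler: 170^((191-1)/2) mod 191 = 1, so (-21/191) = 1.
d is a quadratic residue mod p, hence 191 splits in O_K.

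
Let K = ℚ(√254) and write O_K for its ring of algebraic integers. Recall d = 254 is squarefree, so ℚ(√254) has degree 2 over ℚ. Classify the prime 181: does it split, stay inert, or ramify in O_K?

p splits

d = 254 ≡ 2 (mod 4), so O_K = ℤ[√254] and disc(K) = 4d = 1016.
disc(K) = 1016 is not divisible by 181; 181 is unramified.
Compute (254/181) via Euler: 73^((181-1)/2) mod 181 = 1, so (254/181) = 1.
Legendre symbol 1 ⇒ 181 is split.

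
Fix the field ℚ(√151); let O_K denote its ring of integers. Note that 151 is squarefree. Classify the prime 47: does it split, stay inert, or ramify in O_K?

Since 151 ≢ 1 mod 4, the ring of integers is ℤ[√151] with discriminant 4·151 = 604.
47 ∤ 604, so 47 is unramified.
Compute (151/47) via Euler: 10^((47-1)/2) mod 47 = 46, so (151/47) = -1.
Legendre symbol -1 ⇒ 47 is inert.

remains prime (inert)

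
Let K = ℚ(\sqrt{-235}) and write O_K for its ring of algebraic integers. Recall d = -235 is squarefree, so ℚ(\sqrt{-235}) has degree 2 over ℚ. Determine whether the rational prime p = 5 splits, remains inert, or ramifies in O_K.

Since -235 ≡ 1 mod 4, the ring of integers is ℤ[(1+√-235)/2] with discriminant -235.
Ramification test: 5 | -235. The prime 5 ramifies in K.

ramifies in O_K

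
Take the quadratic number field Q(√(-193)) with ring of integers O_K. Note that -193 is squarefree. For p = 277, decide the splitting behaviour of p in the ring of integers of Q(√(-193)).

-193 mod 4 = 3, hence disc K = 4·(-193) = -772 and O_K = ℤ[√-193].
277 ∤ -772, so 277 is unramified.
Euler's criterion: (-193)^138 mod 277 = 1. Thus (-193|277) = 1.
d is a quadratic residue mod p, hence 277 splits in O_K.

277 splits in O_K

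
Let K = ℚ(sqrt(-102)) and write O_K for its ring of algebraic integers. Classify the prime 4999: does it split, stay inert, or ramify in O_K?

-102 mod 4 = 2, hence disc K = 4·(-102) = -408 and O_K = ℤ[√-102].
disc(K) = -408 is not divisible by 4999; 4999 is unramified.
(-102/4999) = 4897^2499 mod 4999 = 1, giving Legendre symbol 1.
Legendre symbol 1 ⇒ 4999 is split.

4999 splits in O_K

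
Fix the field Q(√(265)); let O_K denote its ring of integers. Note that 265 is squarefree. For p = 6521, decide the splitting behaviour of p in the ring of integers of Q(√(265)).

Since 265 ≡ 1 mod 4, the ring of integers is ℤ[(1+√265)/2] with discriminant 265.
Since gcd(6521, 265) = 1 the prime 6521 does not ramify.
Euler's criterion: 265^3260 mod 6521 = 6520. Thus (265|6521) = -1.
Legendre symbol -1 ⇒ 6521 is inert.

inert — (6521) stays prime in O_K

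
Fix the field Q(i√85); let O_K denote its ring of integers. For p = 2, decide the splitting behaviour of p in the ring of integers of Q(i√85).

Since -85 ≢ 1 mod 4, the ring of integers is ℤ[√-85] with discriminant 4·(-85) = -340.
disc(K) = -340 = 2·(-170), so p = 2 is ramified.

ramified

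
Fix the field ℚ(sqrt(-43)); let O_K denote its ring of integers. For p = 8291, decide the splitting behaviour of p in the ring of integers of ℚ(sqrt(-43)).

d = -43 ≡ 1 (mod 4), so O_K = ℤ[(1+√-43)/2] and disc(K) = d = -43.
disc(K) = -43 is not divisible by 8291; 8291 is unramified.
Compute (-43/8291) via Euler: 8248^((8291-1)/2) mod 8291 = 1, so (-43/8291) = 1.
d is a quadratic residue mod p, hence 8291 splits in O_K.

8291 splits in O_K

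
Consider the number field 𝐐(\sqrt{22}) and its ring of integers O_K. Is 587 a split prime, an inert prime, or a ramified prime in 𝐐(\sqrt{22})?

p splits

22 mod 4 = 2, hence disc K = 4·22 = 88 and O_K = ℤ[√22].
Since gcd(587, 88) = 1 the prime 587 does not ramify.
(22/587) = 22^293 mod 587 = 1, giving Legendre symbol 1.
Legendre symbol 1 ⇒ 587 is split.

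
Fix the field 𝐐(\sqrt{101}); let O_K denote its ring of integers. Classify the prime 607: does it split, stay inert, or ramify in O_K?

Since 101 ≡ 1 mod 4, the ring of integers is ℤ[(1+√101)/2] with discriminant 101.
Since gcd(607, 101) = 1 the prime 607 does not ramify.
Euler's criterion: 101^303 mod 607 = 1. Thus (101|607) = 1.
Legendre symbol 1 ⇒ 607 is split.

split — (607) = 𝔭₁𝔭₂ with 𝔭₁ ≠ 𝔭₂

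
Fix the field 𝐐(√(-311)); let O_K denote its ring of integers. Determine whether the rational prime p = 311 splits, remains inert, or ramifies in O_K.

d = -311 ≡ 1 (mod 4), so O_K = ℤ[(1+√-311)/2] and disc(K) = d = -311.
311 divides disc(K) = -311, so 311 ramifies.

ramified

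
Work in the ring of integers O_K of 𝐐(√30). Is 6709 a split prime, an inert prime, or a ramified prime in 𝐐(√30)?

d = 30 ≡ 2 (mod 4), so O_K = ℤ[√30] and disc(K) = 4d = 120.
disc(K) = 120 is not divisible by 6709; 6709 is unramified.
Euler's criterion: 30^3354 mod 6709 = 6708. Thus (30|6709) = -1.
d is a non-residue mod p, hence 6709 remains inert in O_K.

remains prime (inert)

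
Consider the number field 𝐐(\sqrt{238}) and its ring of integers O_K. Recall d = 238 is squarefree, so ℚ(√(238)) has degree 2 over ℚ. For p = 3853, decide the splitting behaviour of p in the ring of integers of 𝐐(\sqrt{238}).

d = 238 ≡ 2 (mod 4), so O_K = ℤ[√238] and disc(K) = 4d = 952.
Since gcd(3853, 952) = 1 the prime 3853 does not ramify.
(238/3853) = 238^1926 mod 3853 = 3852, giving Legendre symbol -1.
Legendre symbol -1 ⇒ 3853 is inert.

inert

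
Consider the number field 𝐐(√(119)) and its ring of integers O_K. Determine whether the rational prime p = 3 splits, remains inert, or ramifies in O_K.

119 mod 4 = 3, hence disc K = 4·119 = 476 and O_K = ℤ[√119].
3 ∤ 476, so 3 is unramified.
(119/3) = 2^1 mod 3 = 2, giving Legendre symbol -1.
Legendre symbol -1 ⇒ 3 is inert.

inert — (3) stays prime in O_K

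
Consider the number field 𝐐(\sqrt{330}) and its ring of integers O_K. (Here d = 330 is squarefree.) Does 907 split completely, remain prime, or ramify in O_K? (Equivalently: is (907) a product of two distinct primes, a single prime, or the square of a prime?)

Since 330 ≢ 1 mod 4, the ring of integers is ℤ[√330] with discriminant 4·330 = 1320.
Since gcd(907, 1320) = 1 the prime 907 does not ramify.
(330/907) = 330^453 mod 907 = 1, giving Legendre symbol 1.
Legendre symbol 1 ⇒ 907 is split.

p splits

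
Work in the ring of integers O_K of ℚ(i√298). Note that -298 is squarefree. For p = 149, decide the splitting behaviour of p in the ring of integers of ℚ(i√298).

-298 mod 4 = 2, hence disc K = 4·(-298) = -1192 and O_K = ℤ[√-298].
disc(K) = -1192 = 149·(-8), so p = 149 is ramified.

149 is ramified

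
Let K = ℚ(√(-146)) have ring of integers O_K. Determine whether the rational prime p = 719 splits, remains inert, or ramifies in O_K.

Since -146 ≢ 1 mod 4, the ring of integers is ℤ[√-146] with discriminant 4·(-146) = -584.
719 ∤ -584, so 719 is unramified.
Compute (-146/719) via Euler: 573^((719-1)/2) mod 719 = 1, so (-146/719) = 1.
(-146/719) = 1, so 719 splits.

719 splits in O_K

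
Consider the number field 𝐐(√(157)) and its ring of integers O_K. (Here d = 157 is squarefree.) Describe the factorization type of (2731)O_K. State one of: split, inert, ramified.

2731 remains inert

157 mod 4 = 1, hence disc K = 157 and O_K = ℤ[(1+√157)/2].
2731 ∤ 157, so 2731 is unramified.
Euler's criterion: 157^1365 mod 2731 = 2730. Thus (157|2731) = -1.
Legendre symbol -1 ⇒ 2731 is inert.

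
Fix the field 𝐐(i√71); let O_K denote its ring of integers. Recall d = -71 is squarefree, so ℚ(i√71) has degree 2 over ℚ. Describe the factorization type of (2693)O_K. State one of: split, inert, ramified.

p is inert

d = -71 ≡ 1 (mod 4), so O_K = ℤ[(1+√-71)/2] and disc(K) = d = -71.
Since gcd(2693, -71) = 1 the prime 2693 does not ramify.
Euler's criterion: (-71)^1346 mod 2693 = 2692. Thus (-71|2693) = -1.
d is a non-residue mod p, hence 2693 remains inert in O_K.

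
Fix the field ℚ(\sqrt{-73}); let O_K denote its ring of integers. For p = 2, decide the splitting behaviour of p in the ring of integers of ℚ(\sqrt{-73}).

-73 mod 4 = 3, hence disc K = 4·(-73) = -292 and O_K = ℤ[√-73].
disc(K) = -292 = 2·(-146), so p = 2 is ramified.

ramifies in O_K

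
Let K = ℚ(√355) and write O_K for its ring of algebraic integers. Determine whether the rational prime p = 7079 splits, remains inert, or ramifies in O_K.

inert — (7079) stays prime in O_K

d = 355 ≡ 3 (mod 4), so O_K = ℤ[√355] and disc(K) = 4d = 1420.
disc(K) = 1420 is not divisible by 7079; 7079 is unramified.
Euler's criterion: 355^3539 mod 7079 = 7078. Thus (355|7079) = -1.
(355/7079) = -1, so 7079 is inert.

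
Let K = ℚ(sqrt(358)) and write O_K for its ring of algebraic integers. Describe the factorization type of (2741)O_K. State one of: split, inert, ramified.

p is inert

Since 358 ≢ 1 mod 4, the ring of integers is ℤ[√358] with discriminant 4·358 = 1432.
Since gcd(2741, 1432) = 1 the prime 2741 does not ramify.
Compute (358/2741) via Euler: 358^((2741-1)/2) mod 2741 = 2740, so (358/2741) = -1.
d is a non-residue mod p, hence 2741 remains inert in O_K.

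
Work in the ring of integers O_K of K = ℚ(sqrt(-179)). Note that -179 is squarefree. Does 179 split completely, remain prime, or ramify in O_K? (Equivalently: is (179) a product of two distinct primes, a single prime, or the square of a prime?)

ramified

Since -179 ≡ 1 mod 4, the ring of integers is ℤ[(1+√-179)/2] with discriminant -179.
179 divides disc(K) = -179, so 179 ramifies.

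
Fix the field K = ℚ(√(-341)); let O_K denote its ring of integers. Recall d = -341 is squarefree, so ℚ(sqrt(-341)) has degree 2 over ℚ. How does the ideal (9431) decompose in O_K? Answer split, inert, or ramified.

remains prime (inert)

Since -341 ≢ 1 mod 4, the ring of integers is ℤ[√-341] with discriminant 4·(-341) = -1364.
9431 ∤ -1364, so 9431 is unramified.
(-341/9431) = 9090^4715 mod 9431 = 9430, giving Legendre symbol -1.
Legendre symbol -1 ⇒ 9431 is inert.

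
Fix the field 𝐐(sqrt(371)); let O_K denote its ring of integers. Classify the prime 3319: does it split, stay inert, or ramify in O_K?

splits completely

d = 371 ≡ 3 (mod 4), so O_K = ℤ[√371] and disc(K) = 4d = 1484.
Since gcd(3319, 1484) = 1 the prime 3319 does not ramify.
(371/3319) = 371^1659 mod 3319 = 1, giving Legendre symbol 1.
Legendre symbol 1 ⇒ 3319 is split.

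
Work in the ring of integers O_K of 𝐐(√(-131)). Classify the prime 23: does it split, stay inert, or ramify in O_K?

p is inert

-131 mod 4 = 1, hence disc K = -131 and O_K = ℤ[(1+√-131)/2].
Since gcd(23, -131) = 1 the prime 23 does not ramify.
Euler's criterion: (-131)^11 mod 23 = 22. Thus (-131|23) = -1.
d is a non-residue mod p, hence 23 remains inert in O_K.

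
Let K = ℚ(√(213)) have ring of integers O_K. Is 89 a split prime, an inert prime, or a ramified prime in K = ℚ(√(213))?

d = 213 ≡ 1 (mod 4), so O_K = ℤ[(1+√213)/2] and disc(K) = d = 213.
89 ∤ 213, so 89 is unramified.
Euler's criterion: 213^44 mod 89 = 88. Thus (213|89) = -1.
(213/89) = -1, so 89 is inert.

inert — (89) stays prime in O_K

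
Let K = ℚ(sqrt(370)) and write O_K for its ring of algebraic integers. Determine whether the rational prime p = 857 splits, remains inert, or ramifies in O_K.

p splits

d = 370 ≡ 2 (mod 4), so O_K = ℤ[√370] and disc(K) = 4d = 1480.
disc(K) = 1480 is not divisible by 857; 857 is unramified.
Euler's criterion: 370^428 mod 857 = 1. Thus (370|857) = 1.
(370/857) = 1, so 857 splits.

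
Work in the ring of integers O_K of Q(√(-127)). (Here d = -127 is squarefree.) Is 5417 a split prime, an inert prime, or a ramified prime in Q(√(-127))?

remains prime (inert)

d = -127 ≡ 1 (mod 4), so O_K = ℤ[(1+√-127)/2] and disc(K) = d = -127.
5417 ∤ -127, so 5417 is unramified.
Euler's criterion: (-127)^2708 mod 5417 = 5416. Thus (-127|5417) = -1.
(-127/5417) = -1, so 5417 is inert.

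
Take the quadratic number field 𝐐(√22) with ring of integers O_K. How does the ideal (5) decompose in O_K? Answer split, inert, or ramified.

inert — (5) stays prime in O_K

22 mod 4 = 2, hence disc K = 4·22 = 88 and O_K = ℤ[√22].
5 ∤ 88, so 5 is unramified.
Legendre symbol by Euler's criterion: (22/5) ≡ 22^2 ≡ 4 (mod 5), i.e. (22/5) = -1.
d is a non-residue mod p, hence 5 remains inert in O_K.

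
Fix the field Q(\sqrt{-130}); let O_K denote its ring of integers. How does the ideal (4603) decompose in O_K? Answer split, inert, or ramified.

remains prime (inert)

Since -130 ≢ 1 mod 4, the ring of integers is ℤ[√-130] with discriminant 4·(-130) = -520.
disc(K) = -520 is not divisible by 4603; 4603 is unramified.
Euler's criterion: (-130)^2301 mod 4603 = 4602. Thus (-130|4603) = -1.
(-130/4603) = -1, so 4603 is inert.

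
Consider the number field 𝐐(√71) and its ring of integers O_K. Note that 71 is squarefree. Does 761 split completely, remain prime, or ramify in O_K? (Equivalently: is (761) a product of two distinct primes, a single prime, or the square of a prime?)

inert — (761) stays prime in O_K

d = 71 ≡ 3 (mod 4), so O_K = ℤ[√71] and disc(K) = 4d = 284.
disc(K) = 284 is not divisible by 761; 761 is unramified.
Legendre symbol by Euler's criterion: (71/761) ≡ 71^380 ≡ 760 (mod 761), i.e. (71/761) = -1.
d is a non-residue mod p, hence 761 remains inert in O_K.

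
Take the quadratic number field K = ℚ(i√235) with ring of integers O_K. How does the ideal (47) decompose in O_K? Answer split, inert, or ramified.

ramified

Since -235 ≡ 1 mod 4, the ring of integers is ℤ[(1+√-235)/2] with discriminant -235.
47 divides disc(K) = -235, so 47 ramifies.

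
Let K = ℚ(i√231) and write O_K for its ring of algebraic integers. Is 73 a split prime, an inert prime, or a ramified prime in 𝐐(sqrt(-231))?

p splits

d = -231 ≡ 1 (mod 4), so O_K = ℤ[(1+√-231)/2] and disc(K) = d = -231.
73 ∤ -231, so 73 is unramified.
(-231/73) = 61^36 mod 73 = 1, giving Legendre symbol 1.
d is a quadratic residue mod p, hence 73 splits in O_K.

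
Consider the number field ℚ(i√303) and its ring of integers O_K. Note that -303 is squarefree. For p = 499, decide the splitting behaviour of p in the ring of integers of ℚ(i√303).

d = -303 ≡ 1 (mod 4), so O_K = ℤ[(1+√-303)/2] and disc(K) = d = -303.
499 ∤ -303, so 499 is unramified.
(-303/499) = 196^249 mod 499 = 1, giving Legendre symbol 1.
(-303/499) = 1, so 499 splits.

p splits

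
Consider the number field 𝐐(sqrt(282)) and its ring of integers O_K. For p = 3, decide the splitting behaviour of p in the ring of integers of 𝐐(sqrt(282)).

ramified

d = 282 ≡ 2 (mod 4), so O_K = ℤ[√282] and disc(K) = 4d = 1128.
Ramification test: 3 | 1128. The prime 3 ramifies in K.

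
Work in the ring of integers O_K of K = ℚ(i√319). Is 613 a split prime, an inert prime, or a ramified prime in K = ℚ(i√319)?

inert — (613) stays prime in O_K

d = -319 ≡ 1 (mod 4), so O_K = ℤ[(1+√-319)/2] and disc(K) = d = -319.
disc(K) = -319 is not divisible by 613; 613 is unramified.
Compute (-319/613) via Euler: 294^((613-1)/2) mod 613 = 612, so (-319/613) = -1.
d is a non-residue mod p, hence 613 remains inert in O_K.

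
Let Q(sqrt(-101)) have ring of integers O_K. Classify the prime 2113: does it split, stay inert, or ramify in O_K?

d = -101 ≡ 3 (mod 4), so O_K = ℤ[√-101] and disc(K) = 4d = -404.
disc(K) = -404 is not divisible by 2113; 2113 is unramified.
Compute (-101/2113) via Euler: 2012^((2113-1)/2) mod 2113 = 2112, so (-101/2113) = -1.
d is a non-residue mod p, hence 2113 remains inert in O_K.

p is inert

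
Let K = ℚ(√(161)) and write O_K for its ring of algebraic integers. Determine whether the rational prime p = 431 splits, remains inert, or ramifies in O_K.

remains prime (inert)

Since 161 ≡ 1 mod 4, the ring of integers is ℤ[(1+√161)/2] with discriminant 161.
disc(K) = 161 is not divisible by 431; 431 is unramified.
Legendre symbol by Euler's criterion: (161/431) ≡ 161^215 ≡ 430 (mod 431), i.e. (161/431) = -1.
d is a non-residue mod p, hence 431 remains inert in O_K.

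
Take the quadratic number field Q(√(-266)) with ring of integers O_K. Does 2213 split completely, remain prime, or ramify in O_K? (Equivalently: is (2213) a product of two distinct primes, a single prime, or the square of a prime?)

inert

Since -266 ≢ 1 mod 4, the ring of integers is ℤ[√-266] with discriminant 4·(-266) = -1064.
Since gcd(2213, -1064) = 1 the prime 2213 does not ramify.
Euler's criterion: (-266)^1106 mod 2213 = 2212. Thus (-266|2213) = -1.
d is a non-residue mod p, hence 2213 remains inert in O_K.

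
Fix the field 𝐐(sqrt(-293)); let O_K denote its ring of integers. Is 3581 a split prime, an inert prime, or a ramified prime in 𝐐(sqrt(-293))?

splits completely

Since -293 ≢ 1 mod 4, the ring of integers is ℤ[√-293] with discriminant 4·(-293) = -1172.
3581 ∤ -1172, so 3581 is unramified.
Compute (-293/3581) via Euler: 3288^((3581-1)/2) mod 3581 = 1, so (-293/3581) = 1.
Legendre symbol 1 ⇒ 3581 is split.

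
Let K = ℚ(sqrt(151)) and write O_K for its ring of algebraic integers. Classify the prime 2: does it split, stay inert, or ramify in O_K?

ramified

Since 151 ≢ 1 mod 4, the ring of integers is ℤ[√151] with discriminant 4·151 = 604.
disc(K) = 604 = 2·302, so p = 2 is ramified.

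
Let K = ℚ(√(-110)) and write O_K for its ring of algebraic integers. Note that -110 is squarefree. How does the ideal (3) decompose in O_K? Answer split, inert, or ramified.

3 splits in O_K

d = -110 ≡ 2 (mod 4), so O_K = ℤ[√-110] and disc(K) = 4d = -440.
3 ∤ -440, so 3 is unramified.
Euler's criterion: (-110)^1 mod 3 = 1. Thus (-110|3) = 1.
(-110/3) = 1, so 3 splits.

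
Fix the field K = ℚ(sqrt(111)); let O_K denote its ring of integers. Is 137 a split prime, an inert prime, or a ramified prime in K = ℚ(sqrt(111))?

111 mod 4 = 3, hence disc K = 4·111 = 444 and O_K = ℤ[√111].
Since gcd(137, 444) = 1 the prime 137 does not ramify.
(111/137) = 111^68 mod 137 = 136, giving Legendre symbol -1.
d is a non-residue mod p, hence 137 remains inert in O_K.

remains prime (inert)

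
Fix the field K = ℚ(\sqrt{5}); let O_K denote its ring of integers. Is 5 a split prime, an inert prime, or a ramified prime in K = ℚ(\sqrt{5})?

Since 5 ≡ 1 mod 4, the ring of integers is ℤ[(1+√5)/2] with discriminant 5.
5 divides disc(K) = 5, so 5 ramifies.

ramified — (5) = 𝔭²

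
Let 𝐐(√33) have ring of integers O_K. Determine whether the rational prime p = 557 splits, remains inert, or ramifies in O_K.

split — (557) = 𝔭₁𝔭₂ with 𝔭₁ ≠ 𝔭₂

d = 33 ≡ 1 (mod 4), so O_K = ℤ[(1+√33)/2] and disc(K) = d = 33.
disc(K) = 33 is not divisible by 557; 557 is unramified.
Euler's criterion: 33^278 mod 557 = 1. Thus (33|557) = 1.
d is a quadratic residue mod p, hence 557 splits in O_K.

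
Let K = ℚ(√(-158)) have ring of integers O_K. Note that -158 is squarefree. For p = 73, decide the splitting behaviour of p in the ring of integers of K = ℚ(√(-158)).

Since -158 ≢ 1 mod 4, the ring of integers is ℤ[√-158] with discriminant 4·(-158) = -632.
disc(K) = -632 is not divisible by 73; 73 is unramified.
Compute (-158/73) via Euler: 61^((73-1)/2) mod 73 = 1, so (-158/73) = 1.
Legendre symbol 1 ⇒ 73 is split.

p splits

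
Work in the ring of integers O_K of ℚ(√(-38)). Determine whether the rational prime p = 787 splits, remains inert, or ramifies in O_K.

splits completely

Since -38 ≢ 1 mod 4, the ring of integers is ℤ[√-38] with discriminant 4·(-38) = -152.
787 ∤ -152, so 787 is unramified.
(-38/787) = 749^393 mod 787 = 1, giving Legendre symbol 1.
Legendre symbol 1 ⇒ 787 is split.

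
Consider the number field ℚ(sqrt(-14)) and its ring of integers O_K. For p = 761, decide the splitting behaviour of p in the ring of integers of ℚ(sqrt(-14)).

Since -14 ≢ 1 mod 4, the ring of integers is ℤ[√-14] with discriminant 4·(-14) = -56.
761 ∤ -56, so 761 is unramified.
Compute (-14/761) via Euler: 747^((761-1)/2) mod 761 = 760, so (-14/761) = -1.
d is a non-residue mod p, hence 761 remains inert in O_K.

remains prime (inert)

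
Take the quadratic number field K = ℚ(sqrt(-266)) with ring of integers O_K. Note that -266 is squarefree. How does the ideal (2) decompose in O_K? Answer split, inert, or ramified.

2 is ramified

d = -266 ≡ 2 (mod 4), so O_K = ℤ[√-266] and disc(K) = 4d = -1064.
Ramification test: 2 | -1064. The prime 2 ramifies in K.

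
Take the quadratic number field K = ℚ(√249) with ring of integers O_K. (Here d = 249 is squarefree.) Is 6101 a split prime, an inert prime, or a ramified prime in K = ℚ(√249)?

p splits

249 mod 4 = 1, hence disc K = 249 and O_K = ℤ[(1+√249)/2].
disc(K) = 249 is not divisible by 6101; 6101 is unramified.
(249/6101) = 249^3050 mod 6101 = 1, giving Legendre symbol 1.
Legendre symbol 1 ⇒ 6101 is split.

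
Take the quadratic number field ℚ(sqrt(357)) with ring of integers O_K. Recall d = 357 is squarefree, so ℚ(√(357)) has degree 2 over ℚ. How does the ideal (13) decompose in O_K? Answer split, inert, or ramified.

inert — (13) stays prime in O_K

d = 357 ≡ 1 (mod 4), so O_K = ℤ[(1+√357)/2] and disc(K) = d = 357.
disc(K) = 357 is not divisible by 13; 13 is unramified.
Compute (357/13) via Euler: 6^((13-1)/2) mod 13 = 12, so (357/13) = -1.
d is a non-residue mod p, hence 13 remains inert in O_K.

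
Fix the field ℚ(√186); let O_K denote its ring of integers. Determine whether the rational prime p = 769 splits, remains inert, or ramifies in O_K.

split

Since 186 ≢ 1 mod 4, the ring of integers is ℤ[√186] with discriminant 4·186 = 744.
769 ∤ 744, so 769 is unramified.
Compute (186/769) via Euler: 186^((769-1)/2) mod 769 = 1, so (186/769) = 1.
Legendre symbol 1 ⇒ 769 is split.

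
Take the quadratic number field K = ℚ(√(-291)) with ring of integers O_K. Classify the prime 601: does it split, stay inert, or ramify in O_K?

remains prime (inert)

d = -291 ≡ 1 (mod 4), so O_K = ℤ[(1+√-291)/2] and disc(K) = d = -291.
disc(K) = -291 is not divisible by 601; 601 is unramified.
Euler's criterion: (-291)^300 mod 601 = 600. Thus (-291|601) = -1.
d is a non-residue mod p, hence 601 remains inert in O_K.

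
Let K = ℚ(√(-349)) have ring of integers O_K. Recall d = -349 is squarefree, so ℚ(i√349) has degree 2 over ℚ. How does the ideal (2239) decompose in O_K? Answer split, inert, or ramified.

p is inert

-349 mod 4 = 3, hence disc K = 4·(-349) = -1396 and O_K = ℤ[√-349].
2239 ∤ -1396, so 2239 is unramified.
Euler's criterion: (-349)^1119 mod 2239 = 2238. Thus (-349|2239) = -1.
Legendre symbol -1 ⇒ 2239 is inert.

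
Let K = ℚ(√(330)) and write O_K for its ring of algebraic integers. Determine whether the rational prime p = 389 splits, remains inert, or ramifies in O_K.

Since 330 ≢ 1 mod 4, the ring of integers is ℤ[√330] with discriminant 4·330 = 1320.
Since gcd(389, 1320) = 1 the prime 389 does not ramify.
Legendre symbol by Euler's criterion: (330/389) ≡ 330^194 ≡ 1 (mod 389), i.e. (330/389) = 1.
d is a quadratic residue mod p, hence 389 splits in O_K.

split — (389) = 𝔭₁𝔭₂ with 𝔭₁ ≠ 𝔭₂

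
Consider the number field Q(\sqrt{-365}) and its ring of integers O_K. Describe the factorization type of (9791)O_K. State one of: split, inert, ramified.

Since -365 ≢ 1 mod 4, the ring of integers is ℤ[√-365] with discriminant 4·(-365) = -1460.
9791 ∤ -1460, so 9791 is unramified.
(-365/9791) = 9426^4895 mod 9791 = 9790, giving Legendre symbol -1.
d is a non-residue mod p, hence 9791 remains inert in O_K.

9791 remains inert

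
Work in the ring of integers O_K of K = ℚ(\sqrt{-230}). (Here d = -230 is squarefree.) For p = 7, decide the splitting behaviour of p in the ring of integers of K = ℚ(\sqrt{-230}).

7 splits in O_K

Since -230 ≢ 1 mod 4, the ring of integers is ℤ[√-230] with discriminant 4·(-230) = -920.
7 ∤ -920, so 7 is unramified.
Euler's criterion: (-230)^3 mod 7 = 1. Thus (-230|7) = 1.
(-230/7) = 1, so 7 splits.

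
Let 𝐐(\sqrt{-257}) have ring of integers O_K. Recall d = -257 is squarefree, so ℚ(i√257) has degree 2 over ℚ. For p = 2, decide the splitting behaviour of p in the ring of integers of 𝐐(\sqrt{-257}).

Since -257 ≢ 1 mod 4, the ring of integers is ℤ[√-257] with discriminant 4·(-257) = -1028.
disc(K) = -1028 = 2·(-514), so p = 2 is ramified.

2 is ramified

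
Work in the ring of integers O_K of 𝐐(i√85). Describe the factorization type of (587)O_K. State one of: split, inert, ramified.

split — (587) = 𝔭₁𝔭₂ with 𝔭₁ ≠ 𝔭₂

-85 mod 4 = 3, hence disc K = 4·(-85) = -340 and O_K = ℤ[√-85].
587 ∤ -340, so 587 is unramified.
Compute (-85/587) via Euler: 502^((587-1)/2) mod 587 = 1, so (-85/587) = 1.
Legendre symbol 1 ⇒ 587 is split.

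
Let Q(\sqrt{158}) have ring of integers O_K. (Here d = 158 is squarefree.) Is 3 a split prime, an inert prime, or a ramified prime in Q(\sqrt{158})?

inert

d = 158 ≡ 2 (mod 4), so O_K = ℤ[√158] and disc(K) = 4d = 632.
Since gcd(3, 632) = 1 the prime 3 does not ramify.
Euler's criterion: 158^1 mod 3 = 2. Thus (158|3) = -1.
(158/3) = -1, so 3 is inert.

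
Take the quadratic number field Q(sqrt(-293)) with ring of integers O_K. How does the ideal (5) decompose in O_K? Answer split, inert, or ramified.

Since -293 ≢ 1 mod 4, the ring of integers is ℤ[√-293] with discriminant 4·(-293) = -1172.
Since gcd(5, -1172) = 1 the prime 5 does not ramify.
Legendre symbol by Euler's criterion: (-293/5) ≡ (-293)^2 ≡ 4 (mod 5), i.e. (-293/5) = -1.
Legendre symbol -1 ⇒ 5 is inert.

p is inert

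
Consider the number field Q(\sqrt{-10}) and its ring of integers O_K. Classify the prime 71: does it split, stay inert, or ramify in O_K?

inert — (71) stays prime in O_K

-10 mod 4 = 2, hence disc K = 4·(-10) = -40 and O_K = ℤ[√-10].
Since gcd(71, -40) = 1 the prime 71 does not ramify.
Legendre symbol by Euler's criterion: (-10/71) ≡ (-10)^35 ≡ 70 (mod 71), i.e. (-10/71) = -1.
Legendre symbol -1 ⇒ 71 is inert.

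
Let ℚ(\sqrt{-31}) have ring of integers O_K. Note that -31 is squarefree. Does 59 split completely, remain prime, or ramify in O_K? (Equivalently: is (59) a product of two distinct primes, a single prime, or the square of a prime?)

-31 mod 4 = 1, hence disc K = -31 and O_K = ℤ[(1+√-31)/2].
disc(K) = -31 is not divisible by 59; 59 is unramified.
Legendre symbol by Euler's criterion: (-31/59) ≡ (-31)^29 ≡ 1 (mod 59), i.e. (-31/59) = 1.
(-31/59) = 1, so 59 splits.

split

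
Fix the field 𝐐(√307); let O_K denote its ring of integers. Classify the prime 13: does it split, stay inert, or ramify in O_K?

d = 307 ≡ 3 (mod 4), so O_K = ℤ[√307] and disc(K) = 4d = 1228.
13 ∤ 1228, so 13 is unramified.
Euler's criterion: 307^6 mod 13 = 12. Thus (307|13) = -1.
(307/13) = -1, so 13 is inert.

remains prime (inert)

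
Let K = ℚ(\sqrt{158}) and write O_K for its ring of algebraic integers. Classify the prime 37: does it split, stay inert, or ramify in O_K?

splits completely

Since 158 ≢ 1 mod 4, the ring of integers is ℤ[√158] with discriminant 4·158 = 632.
37 ∤ 632, so 37 is unramified.
Legendre symbol by Euler's criterion: (158/37) ≡ 158^18 ≡ 1 (mod 37), i.e. (158/37) = 1.
Legendre symbol 1 ⇒ 37 is split.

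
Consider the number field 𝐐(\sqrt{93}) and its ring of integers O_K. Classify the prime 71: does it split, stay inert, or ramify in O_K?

93 mod 4 = 1, hence disc K = 93 and O_K = ℤ[(1+√93)/2].
disc(K) = 93 is not divisible by 71; 71 is unramified.
(93/71) = 22^35 mod 71 = 70, giving Legendre symbol -1.
(93/71) = -1, so 71 is inert.

inert — (71) stays prime in O_K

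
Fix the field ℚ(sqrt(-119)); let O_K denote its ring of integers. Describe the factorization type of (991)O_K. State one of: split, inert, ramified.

Since -119 ≡ 1 mod 4, the ring of integers is ℤ[(1+√-119)/2] with discriminant -119.
disc(K) = -119 is not divisible by 991; 991 is unramified.
Legendre symbol by Euler's criterion: (-119/991) ≡ (-119)^495 ≡ 990 (mod 991), i.e. (-119/991) = -1.
(-119/991) = -1, so 991 is inert.

remains prime (inert)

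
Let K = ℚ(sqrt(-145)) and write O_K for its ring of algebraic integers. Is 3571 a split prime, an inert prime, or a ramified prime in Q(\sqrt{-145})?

d = -145 ≡ 3 (mod 4), so O_K = ℤ[√-145] and disc(K) = 4d = -580.
3571 ∤ -580, so 3571 is unramified.
Legendre symbol by Euler's criterion: (-145/3571) ≡ (-145)^1785 ≡ 3570 (mod 3571), i.e. (-145/3571) = -1.
(-145/3571) = -1, so 3571 is inert.

inert — (3571) stays prime in O_K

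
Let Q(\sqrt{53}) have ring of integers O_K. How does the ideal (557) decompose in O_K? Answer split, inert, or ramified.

d = 53 ≡ 1 (mod 4), so O_K = ℤ[(1+√53)/2] and disc(K) = d = 53.
Since gcd(557, 53) = 1 the prime 557 does not ramify.
Legendre symbol by Euler's criterion: (53/557) ≡ 53^278 ≡ 556 (mod 557), i.e. (53/557) = -1.
Legendre symbol -1 ⇒ 557 is inert.

remains prime (inert)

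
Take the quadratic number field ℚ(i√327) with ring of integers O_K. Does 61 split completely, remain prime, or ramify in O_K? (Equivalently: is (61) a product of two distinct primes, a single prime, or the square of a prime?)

p splits

Since -327 ≡ 1 mod 4, the ring of integers is ℤ[(1+√-327)/2] with discriminant -327.
61 ∤ -327, so 61 is unramified.
Euler's criterion: (-327)^30 mod 61 = 1. Thus (-327|61) = 1.
(-327/61) = 1, so 61 splits.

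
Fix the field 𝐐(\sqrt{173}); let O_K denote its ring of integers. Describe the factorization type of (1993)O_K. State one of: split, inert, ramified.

d = 173 ≡ 1 (mod 4), so O_K = ℤ[(1+√173)/2] and disc(K) = d = 173.
disc(K) = 173 is not divisible by 1993; 1993 is unramified.
Compute (173/1993) via Euler: 173^((1993-1)/2) mod 1993 = 1, so (173/1993) = 1.
d is a quadratic residue mod p, hence 1993 splits in O_K.

1993 splits in O_K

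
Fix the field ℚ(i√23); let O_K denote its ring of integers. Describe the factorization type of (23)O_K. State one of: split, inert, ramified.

p ramifies

d = -23 ≡ 1 (mod 4), so O_K = ℤ[(1+√-23)/2] and disc(K) = d = -23.
23 divides disc(K) = -23, so 23 ramifies.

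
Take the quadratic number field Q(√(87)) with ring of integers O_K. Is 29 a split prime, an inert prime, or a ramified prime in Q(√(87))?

ramified

d = 87 ≡ 3 (mod 4), so O_K = ℤ[√87] and disc(K) = 4d = 348.
disc(K) = 348 = 29·12, so p = 29 is ramified.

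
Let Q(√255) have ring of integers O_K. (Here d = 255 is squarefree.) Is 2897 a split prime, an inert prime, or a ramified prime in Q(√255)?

p is inert

d = 255 ≡ 3 (mod 4), so O_K = ℤ[√255] and disc(K) = 4d = 1020.
disc(K) = 1020 is not divisible by 2897; 2897 is unramified.
Legendre symbol by Euler's criterion: (255/2897) ≡ 255^1448 ≡ 2896 (mod 2897), i.e. (255/2897) = -1.
d is a non-residue mod p, hence 2897 remains inert in O_K.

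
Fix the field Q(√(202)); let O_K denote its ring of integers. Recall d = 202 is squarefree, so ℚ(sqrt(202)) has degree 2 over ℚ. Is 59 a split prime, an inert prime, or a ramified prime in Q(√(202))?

202 mod 4 = 2, hence disc K = 4·202 = 808 and O_K = ℤ[√202].
disc(K) = 808 is not divisible by 59; 59 is unramified.
Euler's criterion: 202^29 mod 59 = 1. Thus (202|59) = 1.
Legendre symbol 1 ⇒ 59 is split.

59 splits in O_K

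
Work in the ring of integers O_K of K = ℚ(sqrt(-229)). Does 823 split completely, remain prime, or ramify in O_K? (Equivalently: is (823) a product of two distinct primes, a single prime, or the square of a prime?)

Since -229 ≢ 1 mod 4, the ring of integers is ℤ[√-229] with discriminant 4·(-229) = -916.
Since gcd(823, -916) = 1 the prime 823 does not ramify.
Legendre symbol by Euler's criterion: (-229/823) ≡ (-229)^411 ≡ 1 (mod 823), i.e. (-229/823) = 1.
(-229/823) = 1, so 823 splits.

split — (823) = 𝔭₁𝔭₂ with 𝔭₁ ≠ 𝔭₂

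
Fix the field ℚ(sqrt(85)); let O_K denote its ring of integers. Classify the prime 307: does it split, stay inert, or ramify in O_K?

Since 85 ≡ 1 mod 4, the ring of integers is ℤ[(1+√85)/2] with discriminant 85.
Since gcd(307, 85) = 1 the prime 307 does not ramify.
Compute (85/307) via Euler: 85^((307-1)/2) mod 307 = 306, so (85/307) = -1.
Legendre symbol -1 ⇒ 307 is inert.

inert — (307) stays prime in O_K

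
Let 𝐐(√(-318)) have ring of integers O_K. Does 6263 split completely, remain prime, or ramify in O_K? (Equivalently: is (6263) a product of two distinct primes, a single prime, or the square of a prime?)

Since -318 ≢ 1 mod 4, the ring of integers is ℤ[√-318] with discriminant 4·(-318) = -1272.
Since gcd(6263, -1272) = 1 the prime 6263 does not ramify.
(-318/6263) = 5945^3131 mod 6263 = 6262, giving Legendre symbol -1.
d is a non-residue mod p, hence 6263 remains inert in O_K.

remains prime (inert)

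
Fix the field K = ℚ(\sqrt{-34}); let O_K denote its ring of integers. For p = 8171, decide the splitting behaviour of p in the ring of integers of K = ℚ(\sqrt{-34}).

8171 remains inert

-34 mod 4 = 2, hence disc K = 4·(-34) = -136 and O_K = ℤ[√-34].
Since gcd(8171, -136) = 1 the prime 8171 does not ramify.
Compute (-34/8171) via Euler: 8137^((8171-1)/2) mod 8171 = 8170, so (-34/8171) = -1.
(-34/8171) = -1, so 8171 is inert.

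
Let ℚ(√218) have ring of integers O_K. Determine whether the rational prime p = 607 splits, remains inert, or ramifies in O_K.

inert — (607) stays prime in O_K

d = 218 ≡ 2 (mod 4), so O_K = ℤ[√218] and disc(K) = 4d = 872.
607 ∤ 872, so 607 is unramified.
Euler's criterion: 218^303 mod 607 = 606. Thus (218|607) = -1.
d is a non-residue mod p, hence 607 remains inert in O_K.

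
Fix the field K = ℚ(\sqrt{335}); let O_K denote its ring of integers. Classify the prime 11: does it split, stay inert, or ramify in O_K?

11 splits in O_K

d = 335 ≡ 3 (mod 4), so O_K = ℤ[√335] and disc(K) = 4d = 1340.
Since gcd(11, 1340) = 1 the prime 11 does not ramify.
Legendre symbol by Euler's criterion: (335/11) ≡ 335^5 ≡ 1 (mod 11), i.e. (335/11) = 1.
Legendre symbol 1 ⇒ 11 is split.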